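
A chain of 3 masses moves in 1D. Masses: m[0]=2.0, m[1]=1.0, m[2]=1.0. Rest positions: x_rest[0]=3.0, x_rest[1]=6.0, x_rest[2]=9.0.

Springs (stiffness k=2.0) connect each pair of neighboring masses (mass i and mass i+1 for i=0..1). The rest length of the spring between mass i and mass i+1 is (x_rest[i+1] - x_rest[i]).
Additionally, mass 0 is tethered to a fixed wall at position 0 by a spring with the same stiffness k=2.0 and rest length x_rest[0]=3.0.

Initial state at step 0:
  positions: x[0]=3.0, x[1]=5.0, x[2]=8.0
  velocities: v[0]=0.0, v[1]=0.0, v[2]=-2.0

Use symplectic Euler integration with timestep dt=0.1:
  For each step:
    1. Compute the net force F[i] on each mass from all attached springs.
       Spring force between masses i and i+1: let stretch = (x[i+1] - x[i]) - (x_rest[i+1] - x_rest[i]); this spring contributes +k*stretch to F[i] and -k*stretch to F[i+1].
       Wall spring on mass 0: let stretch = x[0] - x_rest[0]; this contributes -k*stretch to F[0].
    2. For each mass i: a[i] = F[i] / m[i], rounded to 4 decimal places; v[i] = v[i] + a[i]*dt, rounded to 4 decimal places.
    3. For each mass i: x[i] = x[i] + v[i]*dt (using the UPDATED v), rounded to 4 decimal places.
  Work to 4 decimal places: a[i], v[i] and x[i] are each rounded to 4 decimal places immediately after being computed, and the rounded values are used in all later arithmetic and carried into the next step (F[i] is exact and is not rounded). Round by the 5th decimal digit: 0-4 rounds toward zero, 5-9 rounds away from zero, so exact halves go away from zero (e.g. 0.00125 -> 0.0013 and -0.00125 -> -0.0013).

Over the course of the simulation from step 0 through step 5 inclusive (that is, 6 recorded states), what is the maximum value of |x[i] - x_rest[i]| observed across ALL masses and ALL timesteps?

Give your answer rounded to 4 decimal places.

Answer: 1.9101

Derivation:
Step 0: x=[3.0000 5.0000 8.0000] v=[0.0000 0.0000 -2.0000]
Step 1: x=[2.9900 5.0200 7.8000] v=[-0.1000 0.2000 -2.0000]
Step 2: x=[2.9704 5.0550 7.6044] v=[-0.1960 0.3500 -1.9560]
Step 3: x=[2.9419 5.0993 7.4178] v=[-0.2846 0.4430 -1.8659]
Step 4: x=[2.9056 5.1468 7.2448] v=[-0.3631 0.4752 -1.7296]
Step 5: x=[2.8627 5.1915 7.0899] v=[-0.4295 0.4466 -1.5492]
Max displacement = 1.9101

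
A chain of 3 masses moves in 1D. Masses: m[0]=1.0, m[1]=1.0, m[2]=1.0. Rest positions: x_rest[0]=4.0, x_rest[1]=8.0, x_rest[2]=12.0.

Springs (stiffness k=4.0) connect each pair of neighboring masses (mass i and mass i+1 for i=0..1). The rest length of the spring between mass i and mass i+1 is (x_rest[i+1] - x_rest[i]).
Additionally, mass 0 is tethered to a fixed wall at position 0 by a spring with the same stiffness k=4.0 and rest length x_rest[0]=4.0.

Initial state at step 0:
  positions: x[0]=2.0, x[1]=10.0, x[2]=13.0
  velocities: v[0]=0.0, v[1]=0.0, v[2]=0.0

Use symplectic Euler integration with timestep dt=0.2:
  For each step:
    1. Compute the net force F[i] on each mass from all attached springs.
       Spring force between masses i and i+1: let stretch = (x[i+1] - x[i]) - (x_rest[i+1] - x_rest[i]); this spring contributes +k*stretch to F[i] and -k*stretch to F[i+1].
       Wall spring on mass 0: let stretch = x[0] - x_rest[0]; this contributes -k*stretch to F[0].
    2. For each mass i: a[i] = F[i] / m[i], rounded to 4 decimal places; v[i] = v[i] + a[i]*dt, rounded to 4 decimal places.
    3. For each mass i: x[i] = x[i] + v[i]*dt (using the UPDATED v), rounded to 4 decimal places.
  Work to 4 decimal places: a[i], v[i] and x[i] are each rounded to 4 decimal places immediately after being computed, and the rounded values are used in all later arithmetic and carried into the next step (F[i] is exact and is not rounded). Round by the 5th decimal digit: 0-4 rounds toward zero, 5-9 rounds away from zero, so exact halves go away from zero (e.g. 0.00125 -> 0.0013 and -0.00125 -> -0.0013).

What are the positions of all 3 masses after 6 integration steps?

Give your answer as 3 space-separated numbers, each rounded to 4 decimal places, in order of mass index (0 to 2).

Answer: 5.1106 8.9210 11.4564

Derivation:
Step 0: x=[2.0000 10.0000 13.0000] v=[0.0000 0.0000 0.0000]
Step 1: x=[2.9600 9.2000 13.1600] v=[4.8000 -4.0000 0.8000]
Step 2: x=[4.4448 8.0352 13.3264] v=[7.4240 -5.8240 0.8320]
Step 3: x=[5.7929 7.1425 13.2862] v=[6.7405 -4.4634 -0.2010]
Step 4: x=[6.4301 7.0169 12.9030] v=[3.1859 -0.6281 -1.9160]
Step 5: x=[6.1324 7.7392 12.2180] v=[-1.4887 3.6113 -3.4249]
Step 6: x=[5.1106 8.9210 11.4564] v=[-5.1092 5.9089 -3.8079]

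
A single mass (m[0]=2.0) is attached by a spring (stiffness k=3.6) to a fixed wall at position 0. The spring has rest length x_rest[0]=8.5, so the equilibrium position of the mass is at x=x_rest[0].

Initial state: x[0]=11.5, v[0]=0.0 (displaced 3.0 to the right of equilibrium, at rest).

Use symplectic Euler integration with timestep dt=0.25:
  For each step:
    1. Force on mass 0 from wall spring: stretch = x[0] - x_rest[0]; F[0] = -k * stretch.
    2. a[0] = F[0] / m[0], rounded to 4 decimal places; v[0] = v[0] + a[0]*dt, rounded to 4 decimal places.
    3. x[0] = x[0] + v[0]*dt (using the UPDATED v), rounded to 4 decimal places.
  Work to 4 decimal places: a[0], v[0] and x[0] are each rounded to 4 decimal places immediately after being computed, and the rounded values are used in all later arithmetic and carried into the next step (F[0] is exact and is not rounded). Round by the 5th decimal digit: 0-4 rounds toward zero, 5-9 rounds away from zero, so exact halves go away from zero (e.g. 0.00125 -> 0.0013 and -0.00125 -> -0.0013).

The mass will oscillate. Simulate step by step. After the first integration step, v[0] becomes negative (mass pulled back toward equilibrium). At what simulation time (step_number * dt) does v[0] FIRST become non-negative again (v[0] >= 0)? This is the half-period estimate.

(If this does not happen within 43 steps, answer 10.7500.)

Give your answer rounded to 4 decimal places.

Answer: 2.5000

Derivation:
Step 0: x=[11.5000] v=[0.0000]
Step 1: x=[11.1625] v=[-1.3500]
Step 2: x=[10.5255] v=[-2.5481]
Step 3: x=[9.6606] v=[-3.4596]
Step 4: x=[8.6651] v=[-3.9819]
Step 5: x=[7.6511] v=[-4.0562]
Step 6: x=[6.7326] v=[-3.6742]
Step 7: x=[6.0129] v=[-2.8789]
Step 8: x=[5.5730] v=[-1.7597]
Step 9: x=[5.4624] v=[-0.4426]
Step 10: x=[5.6935] v=[0.9243]
First v>=0 after going negative at step 10, time=2.5000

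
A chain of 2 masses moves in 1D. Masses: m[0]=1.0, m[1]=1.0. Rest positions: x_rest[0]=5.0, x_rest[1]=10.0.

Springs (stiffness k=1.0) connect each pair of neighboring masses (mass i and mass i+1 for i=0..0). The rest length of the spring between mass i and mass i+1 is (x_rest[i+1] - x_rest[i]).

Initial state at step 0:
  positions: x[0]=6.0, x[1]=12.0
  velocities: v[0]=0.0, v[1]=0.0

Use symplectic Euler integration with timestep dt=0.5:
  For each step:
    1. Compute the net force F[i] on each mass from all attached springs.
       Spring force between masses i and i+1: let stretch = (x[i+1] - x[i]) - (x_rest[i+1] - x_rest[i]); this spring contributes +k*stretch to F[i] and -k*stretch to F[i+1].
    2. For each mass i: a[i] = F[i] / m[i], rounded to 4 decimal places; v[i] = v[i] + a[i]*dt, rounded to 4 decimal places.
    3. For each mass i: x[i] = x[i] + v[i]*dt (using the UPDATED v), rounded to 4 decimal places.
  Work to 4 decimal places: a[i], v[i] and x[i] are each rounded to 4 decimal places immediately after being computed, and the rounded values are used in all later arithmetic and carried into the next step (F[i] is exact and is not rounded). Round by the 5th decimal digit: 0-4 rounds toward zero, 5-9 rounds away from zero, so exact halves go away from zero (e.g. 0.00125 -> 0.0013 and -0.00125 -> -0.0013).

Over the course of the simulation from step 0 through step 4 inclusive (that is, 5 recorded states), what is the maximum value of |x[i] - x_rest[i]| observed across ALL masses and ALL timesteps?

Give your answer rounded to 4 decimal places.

Step 0: x=[6.0000 12.0000] v=[0.0000 0.0000]
Step 1: x=[6.2500 11.7500] v=[0.5000 -0.5000]
Step 2: x=[6.6250 11.3750] v=[0.7500 -0.7500]
Step 3: x=[6.9375 11.0625] v=[0.6250 -0.6250]
Step 4: x=[7.0313 10.9688] v=[0.1875 -0.1875]
Max displacement = 2.0313

Answer: 2.0313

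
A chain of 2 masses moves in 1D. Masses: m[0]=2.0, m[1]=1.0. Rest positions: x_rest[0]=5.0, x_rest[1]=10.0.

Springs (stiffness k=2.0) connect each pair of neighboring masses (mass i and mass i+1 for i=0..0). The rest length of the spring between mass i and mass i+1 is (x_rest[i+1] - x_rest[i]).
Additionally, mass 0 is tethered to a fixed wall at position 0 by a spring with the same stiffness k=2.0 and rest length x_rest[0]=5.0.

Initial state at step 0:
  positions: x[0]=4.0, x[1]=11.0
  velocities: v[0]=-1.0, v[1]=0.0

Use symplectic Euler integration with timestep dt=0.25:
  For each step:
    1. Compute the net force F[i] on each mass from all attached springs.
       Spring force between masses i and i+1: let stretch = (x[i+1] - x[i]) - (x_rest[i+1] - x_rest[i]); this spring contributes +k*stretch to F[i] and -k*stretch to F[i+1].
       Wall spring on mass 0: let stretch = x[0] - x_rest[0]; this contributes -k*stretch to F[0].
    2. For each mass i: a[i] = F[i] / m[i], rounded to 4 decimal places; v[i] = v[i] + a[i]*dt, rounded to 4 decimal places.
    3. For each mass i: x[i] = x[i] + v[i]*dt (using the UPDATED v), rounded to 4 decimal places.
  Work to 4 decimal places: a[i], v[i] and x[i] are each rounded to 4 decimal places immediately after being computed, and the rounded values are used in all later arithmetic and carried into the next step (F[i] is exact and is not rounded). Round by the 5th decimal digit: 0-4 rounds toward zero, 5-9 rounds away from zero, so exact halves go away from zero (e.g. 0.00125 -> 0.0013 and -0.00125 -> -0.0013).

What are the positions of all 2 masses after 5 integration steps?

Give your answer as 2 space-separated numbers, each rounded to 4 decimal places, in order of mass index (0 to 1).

Step 0: x=[4.0000 11.0000] v=[-1.0000 0.0000]
Step 1: x=[3.9375 10.7500] v=[-0.2500 -1.0000]
Step 2: x=[4.0547 10.2734] v=[0.4688 -1.9063]
Step 3: x=[4.3072 9.6445] v=[1.0098 -2.5157]
Step 4: x=[4.6240 8.9734] v=[1.2673 -2.6844]
Step 5: x=[4.9237 8.3836] v=[1.1987 -2.3591]

Answer: 4.9237 8.3836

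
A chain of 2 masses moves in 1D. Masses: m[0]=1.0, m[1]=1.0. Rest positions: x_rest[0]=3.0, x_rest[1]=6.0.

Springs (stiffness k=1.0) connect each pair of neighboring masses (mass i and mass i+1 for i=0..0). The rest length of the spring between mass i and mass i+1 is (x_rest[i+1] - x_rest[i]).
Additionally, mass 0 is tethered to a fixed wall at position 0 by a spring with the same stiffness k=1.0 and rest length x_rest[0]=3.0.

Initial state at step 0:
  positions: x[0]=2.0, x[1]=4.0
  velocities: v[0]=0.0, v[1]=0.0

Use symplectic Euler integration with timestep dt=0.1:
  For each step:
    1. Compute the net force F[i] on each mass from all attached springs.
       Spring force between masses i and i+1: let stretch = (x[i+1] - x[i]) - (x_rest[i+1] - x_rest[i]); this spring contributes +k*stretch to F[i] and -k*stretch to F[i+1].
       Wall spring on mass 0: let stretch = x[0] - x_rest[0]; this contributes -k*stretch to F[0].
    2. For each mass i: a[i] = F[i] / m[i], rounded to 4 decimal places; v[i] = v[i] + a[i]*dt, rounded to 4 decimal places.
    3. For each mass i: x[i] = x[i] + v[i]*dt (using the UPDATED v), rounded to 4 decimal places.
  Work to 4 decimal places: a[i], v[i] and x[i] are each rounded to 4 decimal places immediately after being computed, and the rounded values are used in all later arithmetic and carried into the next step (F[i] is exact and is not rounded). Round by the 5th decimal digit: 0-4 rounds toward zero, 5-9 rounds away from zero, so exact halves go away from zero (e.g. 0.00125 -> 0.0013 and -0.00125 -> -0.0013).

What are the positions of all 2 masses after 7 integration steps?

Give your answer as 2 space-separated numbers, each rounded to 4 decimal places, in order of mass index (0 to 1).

Step 0: x=[2.0000 4.0000] v=[0.0000 0.0000]
Step 1: x=[2.0000 4.0100] v=[0.0000 0.1000]
Step 2: x=[2.0001 4.0299] v=[0.0010 0.1990]
Step 3: x=[2.0005 4.0595] v=[0.0040 0.2960]
Step 4: x=[2.0015 4.0985] v=[0.0099 0.3901]
Step 5: x=[2.0035 4.1465] v=[0.0195 0.4804]
Step 6: x=[2.0069 4.2031] v=[0.0335 0.5661]
Step 7: x=[2.0121 4.2678] v=[0.0524 0.6465]

Answer: 2.0121 4.2678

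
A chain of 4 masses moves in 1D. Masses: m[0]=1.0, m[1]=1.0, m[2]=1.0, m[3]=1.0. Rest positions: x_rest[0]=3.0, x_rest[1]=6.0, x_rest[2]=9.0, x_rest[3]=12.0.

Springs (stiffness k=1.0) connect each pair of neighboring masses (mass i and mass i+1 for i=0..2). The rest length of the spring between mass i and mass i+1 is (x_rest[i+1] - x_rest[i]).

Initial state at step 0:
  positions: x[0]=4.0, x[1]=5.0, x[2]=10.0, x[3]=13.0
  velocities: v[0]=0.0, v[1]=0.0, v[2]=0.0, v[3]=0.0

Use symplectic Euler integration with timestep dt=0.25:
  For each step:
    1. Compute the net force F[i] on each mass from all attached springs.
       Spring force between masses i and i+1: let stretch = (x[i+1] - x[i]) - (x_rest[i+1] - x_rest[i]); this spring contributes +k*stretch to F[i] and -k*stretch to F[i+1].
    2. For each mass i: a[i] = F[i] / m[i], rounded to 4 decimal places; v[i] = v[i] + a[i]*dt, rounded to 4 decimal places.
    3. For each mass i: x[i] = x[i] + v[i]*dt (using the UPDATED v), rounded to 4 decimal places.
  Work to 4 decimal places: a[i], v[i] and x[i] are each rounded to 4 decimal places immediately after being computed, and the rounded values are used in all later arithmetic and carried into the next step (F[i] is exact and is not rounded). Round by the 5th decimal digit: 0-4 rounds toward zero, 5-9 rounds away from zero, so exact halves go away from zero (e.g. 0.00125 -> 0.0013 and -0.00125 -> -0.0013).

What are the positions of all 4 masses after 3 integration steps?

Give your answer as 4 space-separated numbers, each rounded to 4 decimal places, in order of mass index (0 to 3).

Step 0: x=[4.0000 5.0000 10.0000 13.0000] v=[0.0000 0.0000 0.0000 0.0000]
Step 1: x=[3.8750 5.2500 9.8750 13.0000] v=[-0.5000 1.0000 -0.5000 0.0000]
Step 2: x=[3.6484 5.7031 9.6563 12.9922] v=[-0.9063 1.8125 -0.8750 -0.0313]
Step 3: x=[3.3628 6.2749 9.3990 12.9634] v=[-1.1426 2.2871 -1.0293 -0.1153]

Answer: 3.3628 6.2749 9.3990 12.9634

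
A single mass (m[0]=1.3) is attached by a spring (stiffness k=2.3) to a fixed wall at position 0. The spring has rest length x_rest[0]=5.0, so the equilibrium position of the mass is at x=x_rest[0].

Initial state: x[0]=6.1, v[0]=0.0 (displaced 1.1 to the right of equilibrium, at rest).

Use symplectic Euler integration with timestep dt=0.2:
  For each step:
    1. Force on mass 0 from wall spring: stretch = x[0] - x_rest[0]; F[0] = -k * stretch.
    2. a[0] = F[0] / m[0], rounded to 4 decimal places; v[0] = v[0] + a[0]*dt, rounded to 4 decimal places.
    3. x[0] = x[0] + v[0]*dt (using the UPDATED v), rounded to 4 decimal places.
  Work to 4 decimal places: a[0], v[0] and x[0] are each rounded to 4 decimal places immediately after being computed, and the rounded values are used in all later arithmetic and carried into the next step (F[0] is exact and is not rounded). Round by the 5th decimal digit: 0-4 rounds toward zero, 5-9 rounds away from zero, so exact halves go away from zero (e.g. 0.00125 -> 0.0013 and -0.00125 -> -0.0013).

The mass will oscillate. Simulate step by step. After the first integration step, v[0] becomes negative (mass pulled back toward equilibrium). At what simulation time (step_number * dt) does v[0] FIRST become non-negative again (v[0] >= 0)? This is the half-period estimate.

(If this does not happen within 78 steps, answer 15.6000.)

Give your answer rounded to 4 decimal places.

Step 0: x=[6.1000] v=[0.0000]
Step 1: x=[6.0222] v=[-0.3892]
Step 2: x=[5.8720] v=[-0.7509]
Step 3: x=[5.6601] v=[-1.0595]
Step 4: x=[5.4015] v=[-1.2931]
Step 5: x=[5.1145] v=[-1.4352]
Step 6: x=[4.8194] v=[-1.4757]
Step 7: x=[4.5370] v=[-1.4118]
Step 8: x=[4.2874] v=[-1.2480]
Step 9: x=[4.0882] v=[-0.9958]
Step 10: x=[3.9536] v=[-0.6732]
Step 11: x=[3.8930] v=[-0.3029]
Step 12: x=[3.9108] v=[0.0888]
First v>=0 after going negative at step 12, time=2.4000

Answer: 2.4000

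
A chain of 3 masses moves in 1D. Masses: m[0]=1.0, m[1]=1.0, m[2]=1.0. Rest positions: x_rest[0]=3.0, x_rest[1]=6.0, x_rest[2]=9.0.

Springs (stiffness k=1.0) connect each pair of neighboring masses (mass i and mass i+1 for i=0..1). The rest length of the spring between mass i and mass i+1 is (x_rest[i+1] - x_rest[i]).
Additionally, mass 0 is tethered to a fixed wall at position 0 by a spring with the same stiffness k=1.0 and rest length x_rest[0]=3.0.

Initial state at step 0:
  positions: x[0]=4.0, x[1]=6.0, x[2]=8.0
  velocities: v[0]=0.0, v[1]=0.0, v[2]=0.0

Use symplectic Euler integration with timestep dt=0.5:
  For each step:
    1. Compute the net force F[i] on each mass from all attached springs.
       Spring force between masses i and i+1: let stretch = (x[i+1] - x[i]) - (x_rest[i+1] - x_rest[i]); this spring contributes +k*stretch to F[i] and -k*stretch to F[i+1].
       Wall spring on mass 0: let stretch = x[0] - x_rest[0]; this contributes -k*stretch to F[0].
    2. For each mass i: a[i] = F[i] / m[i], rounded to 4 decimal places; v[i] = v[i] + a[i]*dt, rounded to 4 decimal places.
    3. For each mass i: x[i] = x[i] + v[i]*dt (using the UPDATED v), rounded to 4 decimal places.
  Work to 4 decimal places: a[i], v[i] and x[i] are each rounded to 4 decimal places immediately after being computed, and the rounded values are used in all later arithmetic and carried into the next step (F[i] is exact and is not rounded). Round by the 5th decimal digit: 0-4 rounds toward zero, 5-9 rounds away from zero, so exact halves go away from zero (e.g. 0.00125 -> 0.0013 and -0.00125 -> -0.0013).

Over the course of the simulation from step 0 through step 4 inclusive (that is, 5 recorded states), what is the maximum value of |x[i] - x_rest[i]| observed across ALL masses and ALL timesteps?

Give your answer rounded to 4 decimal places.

Step 0: x=[4.0000 6.0000 8.0000] v=[0.0000 0.0000 0.0000]
Step 1: x=[3.5000 6.0000 8.2500] v=[-1.0000 0.0000 0.5000]
Step 2: x=[2.7500 5.9375 8.6875] v=[-1.5000 -0.1250 0.8750]
Step 3: x=[2.1094 5.7656 9.1875] v=[-1.2813 -0.3438 1.0000]
Step 4: x=[1.8555 5.5351 9.5821] v=[-0.5079 -0.4610 0.7891]
Max displacement = 1.1445

Answer: 1.1445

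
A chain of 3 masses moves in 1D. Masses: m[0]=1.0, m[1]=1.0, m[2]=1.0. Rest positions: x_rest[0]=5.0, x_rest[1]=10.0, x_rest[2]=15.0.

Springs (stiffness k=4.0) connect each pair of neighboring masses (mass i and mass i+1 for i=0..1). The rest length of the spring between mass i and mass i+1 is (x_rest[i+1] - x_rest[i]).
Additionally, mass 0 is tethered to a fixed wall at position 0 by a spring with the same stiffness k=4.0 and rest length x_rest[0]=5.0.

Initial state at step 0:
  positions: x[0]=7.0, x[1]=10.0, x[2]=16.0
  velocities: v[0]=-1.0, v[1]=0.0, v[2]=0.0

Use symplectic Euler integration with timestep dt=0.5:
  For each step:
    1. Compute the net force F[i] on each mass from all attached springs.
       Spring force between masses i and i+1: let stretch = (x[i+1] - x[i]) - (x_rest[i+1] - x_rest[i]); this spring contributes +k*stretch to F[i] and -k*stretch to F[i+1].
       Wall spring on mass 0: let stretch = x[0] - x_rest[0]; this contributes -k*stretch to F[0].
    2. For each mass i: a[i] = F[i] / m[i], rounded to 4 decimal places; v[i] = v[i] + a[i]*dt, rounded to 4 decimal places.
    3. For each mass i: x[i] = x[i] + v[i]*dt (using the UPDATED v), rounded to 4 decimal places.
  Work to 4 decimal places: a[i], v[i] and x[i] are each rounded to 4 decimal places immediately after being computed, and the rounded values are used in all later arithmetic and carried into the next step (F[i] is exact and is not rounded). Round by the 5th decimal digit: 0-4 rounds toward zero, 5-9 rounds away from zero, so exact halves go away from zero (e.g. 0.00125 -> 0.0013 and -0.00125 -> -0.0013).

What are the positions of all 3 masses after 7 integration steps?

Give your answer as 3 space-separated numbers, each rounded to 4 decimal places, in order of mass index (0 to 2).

Step 0: x=[7.0000 10.0000 16.0000] v=[-1.0000 0.0000 0.0000]
Step 1: x=[2.5000 13.0000 15.0000] v=[-9.0000 6.0000 -2.0000]
Step 2: x=[6.0000 7.5000 17.0000] v=[7.0000 -11.0000 4.0000]
Step 3: x=[5.0000 10.0000 14.5000] v=[-2.0000 5.0000 -5.0000]
Step 4: x=[4.0000 12.0000 12.5000] v=[-2.0000 4.0000 -4.0000]
Step 5: x=[7.0000 6.5000 15.0000] v=[6.0000 -11.0000 5.0000]
Step 6: x=[2.5000 10.0000 14.0000] v=[-9.0000 7.0000 -2.0000]
Step 7: x=[3.0000 10.0000 14.0000] v=[1.0000 0.0000 0.0000]

Answer: 3.0000 10.0000 14.0000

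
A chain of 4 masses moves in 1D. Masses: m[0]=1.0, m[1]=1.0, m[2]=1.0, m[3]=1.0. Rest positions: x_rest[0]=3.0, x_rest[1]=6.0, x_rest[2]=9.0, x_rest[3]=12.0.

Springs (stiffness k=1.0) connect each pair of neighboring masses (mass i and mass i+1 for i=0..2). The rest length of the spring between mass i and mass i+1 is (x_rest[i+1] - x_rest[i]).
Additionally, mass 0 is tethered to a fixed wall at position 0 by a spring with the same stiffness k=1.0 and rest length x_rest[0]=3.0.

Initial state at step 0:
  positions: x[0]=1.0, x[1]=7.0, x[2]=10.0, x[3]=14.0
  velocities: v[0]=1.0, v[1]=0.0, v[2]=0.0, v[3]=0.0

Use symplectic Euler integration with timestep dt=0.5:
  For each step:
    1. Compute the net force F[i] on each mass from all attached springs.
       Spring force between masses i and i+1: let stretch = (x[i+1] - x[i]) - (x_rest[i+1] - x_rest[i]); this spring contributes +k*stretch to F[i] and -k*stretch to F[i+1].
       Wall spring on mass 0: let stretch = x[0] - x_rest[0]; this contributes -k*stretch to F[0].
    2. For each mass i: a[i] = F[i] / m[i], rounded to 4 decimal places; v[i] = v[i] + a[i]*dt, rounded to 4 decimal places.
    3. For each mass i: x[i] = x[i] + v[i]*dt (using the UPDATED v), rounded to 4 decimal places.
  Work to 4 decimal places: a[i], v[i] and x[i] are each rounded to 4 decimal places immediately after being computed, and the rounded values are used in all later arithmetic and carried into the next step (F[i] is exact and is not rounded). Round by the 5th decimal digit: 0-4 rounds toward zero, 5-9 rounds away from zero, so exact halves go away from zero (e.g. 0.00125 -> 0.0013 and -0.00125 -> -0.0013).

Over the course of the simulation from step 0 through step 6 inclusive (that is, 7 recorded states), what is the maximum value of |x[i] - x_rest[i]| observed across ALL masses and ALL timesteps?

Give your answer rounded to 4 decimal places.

Step 0: x=[1.0000 7.0000 10.0000 14.0000] v=[1.0000 0.0000 0.0000 0.0000]
Step 1: x=[2.7500 6.2500 10.2500 13.7500] v=[3.5000 -1.5000 0.5000 -0.5000]
Step 2: x=[4.6875 5.6250 10.3750 13.3750] v=[3.8750 -1.2500 0.2500 -0.7500]
Step 3: x=[5.6875 5.9532 10.0625 13.0000] v=[2.0000 0.6563 -0.6250 -0.7500]
Step 4: x=[5.3321 7.2423 9.4571 12.6406] v=[-0.7109 2.5781 -1.2109 -0.7188]
Step 5: x=[4.1212 8.6075 9.0938 12.2353] v=[-2.4219 2.7304 -0.7266 -0.8106]
Step 6: x=[3.0015 8.9727 9.3943 11.7946] v=[-2.2394 0.7304 0.6010 -0.8814]
Max displacement = 2.9727

Answer: 2.9727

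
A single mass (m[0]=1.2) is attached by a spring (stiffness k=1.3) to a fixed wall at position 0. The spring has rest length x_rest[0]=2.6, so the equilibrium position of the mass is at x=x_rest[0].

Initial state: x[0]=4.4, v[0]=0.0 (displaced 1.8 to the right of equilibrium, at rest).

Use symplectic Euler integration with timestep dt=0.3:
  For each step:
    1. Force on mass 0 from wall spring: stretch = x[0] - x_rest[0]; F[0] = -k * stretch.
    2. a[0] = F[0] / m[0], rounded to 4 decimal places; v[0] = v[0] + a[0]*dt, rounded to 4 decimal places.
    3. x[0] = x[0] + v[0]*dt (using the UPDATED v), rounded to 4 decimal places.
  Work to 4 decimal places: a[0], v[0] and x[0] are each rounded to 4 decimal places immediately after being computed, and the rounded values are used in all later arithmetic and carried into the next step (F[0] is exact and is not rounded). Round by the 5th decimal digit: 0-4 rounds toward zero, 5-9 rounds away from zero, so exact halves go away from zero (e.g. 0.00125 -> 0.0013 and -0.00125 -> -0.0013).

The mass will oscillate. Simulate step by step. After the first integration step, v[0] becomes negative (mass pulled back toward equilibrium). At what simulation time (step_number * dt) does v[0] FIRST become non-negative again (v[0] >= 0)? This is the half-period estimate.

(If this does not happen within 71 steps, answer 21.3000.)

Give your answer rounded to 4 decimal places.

Step 0: x=[4.4000] v=[0.0000]
Step 1: x=[4.2245] v=[-0.5850]
Step 2: x=[3.8906] v=[-1.1130]
Step 3: x=[3.4309] v=[-1.5325]
Step 4: x=[2.8902] v=[-1.8025]
Step 5: x=[2.3212] v=[-1.8968]
Step 6: x=[1.7793] v=[-1.8062]
Step 7: x=[1.3175] v=[-1.5395]
Step 8: x=[0.9807] v=[-1.1227]
Step 9: x=[0.8018] v=[-0.5964]
Step 10: x=[0.7982] v=[-0.0120]
Step 11: x=[0.9703] v=[0.5736]
First v>=0 after going negative at step 11, time=3.3000

Answer: 3.3000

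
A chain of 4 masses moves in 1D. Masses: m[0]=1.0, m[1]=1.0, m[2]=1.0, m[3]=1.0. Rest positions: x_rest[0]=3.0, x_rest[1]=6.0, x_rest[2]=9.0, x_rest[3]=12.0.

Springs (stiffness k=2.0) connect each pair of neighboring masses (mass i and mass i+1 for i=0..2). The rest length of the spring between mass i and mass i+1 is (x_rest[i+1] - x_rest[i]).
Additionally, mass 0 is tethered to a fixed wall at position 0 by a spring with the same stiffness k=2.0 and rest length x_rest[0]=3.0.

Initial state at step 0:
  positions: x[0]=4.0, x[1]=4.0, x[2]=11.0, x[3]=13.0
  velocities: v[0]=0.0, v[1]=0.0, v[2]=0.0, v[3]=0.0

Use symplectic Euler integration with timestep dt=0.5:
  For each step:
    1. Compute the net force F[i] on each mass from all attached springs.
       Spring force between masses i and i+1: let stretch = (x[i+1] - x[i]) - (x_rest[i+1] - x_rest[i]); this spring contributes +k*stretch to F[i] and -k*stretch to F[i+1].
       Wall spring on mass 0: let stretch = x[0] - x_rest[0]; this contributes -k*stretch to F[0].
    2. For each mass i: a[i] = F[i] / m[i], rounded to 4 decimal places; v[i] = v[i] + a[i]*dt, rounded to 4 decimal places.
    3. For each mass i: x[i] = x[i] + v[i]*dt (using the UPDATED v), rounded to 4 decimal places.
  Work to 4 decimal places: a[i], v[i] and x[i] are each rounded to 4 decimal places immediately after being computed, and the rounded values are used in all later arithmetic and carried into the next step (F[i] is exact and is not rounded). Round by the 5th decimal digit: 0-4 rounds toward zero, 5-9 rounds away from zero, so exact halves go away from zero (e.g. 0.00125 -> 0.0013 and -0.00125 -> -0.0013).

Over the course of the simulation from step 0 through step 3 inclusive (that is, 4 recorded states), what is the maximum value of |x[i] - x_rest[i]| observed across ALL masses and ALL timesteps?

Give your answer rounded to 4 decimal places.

Answer: 2.7500

Derivation:
Step 0: x=[4.0000 4.0000 11.0000 13.0000] v=[0.0000 0.0000 0.0000 0.0000]
Step 1: x=[2.0000 7.5000 8.5000 13.5000] v=[-4.0000 7.0000 -5.0000 1.0000]
Step 2: x=[1.7500 8.7500 8.0000 13.0000] v=[-0.5000 2.5000 -1.0000 -1.0000]
Step 3: x=[4.1250 6.1250 10.3750 11.5000] v=[4.7500 -5.2500 4.7500 -3.0000]
Max displacement = 2.7500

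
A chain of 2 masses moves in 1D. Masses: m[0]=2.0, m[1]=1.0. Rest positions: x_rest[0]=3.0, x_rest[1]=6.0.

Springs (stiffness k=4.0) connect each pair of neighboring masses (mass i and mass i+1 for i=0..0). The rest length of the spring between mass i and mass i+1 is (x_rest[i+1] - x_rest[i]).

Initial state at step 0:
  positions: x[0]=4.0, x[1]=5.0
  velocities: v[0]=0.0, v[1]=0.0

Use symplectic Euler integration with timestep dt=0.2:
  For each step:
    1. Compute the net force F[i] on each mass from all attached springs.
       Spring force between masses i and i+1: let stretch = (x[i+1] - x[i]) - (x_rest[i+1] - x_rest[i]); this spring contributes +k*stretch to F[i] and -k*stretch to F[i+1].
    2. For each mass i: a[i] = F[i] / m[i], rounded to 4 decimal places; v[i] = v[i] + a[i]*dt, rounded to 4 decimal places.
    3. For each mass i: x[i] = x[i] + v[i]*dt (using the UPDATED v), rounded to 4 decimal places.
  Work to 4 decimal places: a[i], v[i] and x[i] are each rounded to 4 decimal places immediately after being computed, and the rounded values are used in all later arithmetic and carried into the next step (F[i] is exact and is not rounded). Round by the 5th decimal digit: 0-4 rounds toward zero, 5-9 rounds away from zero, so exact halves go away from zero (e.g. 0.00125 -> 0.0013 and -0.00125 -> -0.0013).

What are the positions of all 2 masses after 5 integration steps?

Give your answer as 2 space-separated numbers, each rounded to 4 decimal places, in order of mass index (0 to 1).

Step 0: x=[4.0000 5.0000] v=[0.0000 0.0000]
Step 1: x=[3.8400 5.3200] v=[-0.8000 1.6000]
Step 2: x=[3.5584 5.8832] v=[-1.4080 2.8160]
Step 3: x=[3.2228 6.5544] v=[-1.6781 3.3562]
Step 4: x=[2.9137 7.1726] v=[-1.5455 3.0909]
Step 5: x=[2.7053 7.5894] v=[-1.0419 2.0838]

Answer: 2.7053 7.5894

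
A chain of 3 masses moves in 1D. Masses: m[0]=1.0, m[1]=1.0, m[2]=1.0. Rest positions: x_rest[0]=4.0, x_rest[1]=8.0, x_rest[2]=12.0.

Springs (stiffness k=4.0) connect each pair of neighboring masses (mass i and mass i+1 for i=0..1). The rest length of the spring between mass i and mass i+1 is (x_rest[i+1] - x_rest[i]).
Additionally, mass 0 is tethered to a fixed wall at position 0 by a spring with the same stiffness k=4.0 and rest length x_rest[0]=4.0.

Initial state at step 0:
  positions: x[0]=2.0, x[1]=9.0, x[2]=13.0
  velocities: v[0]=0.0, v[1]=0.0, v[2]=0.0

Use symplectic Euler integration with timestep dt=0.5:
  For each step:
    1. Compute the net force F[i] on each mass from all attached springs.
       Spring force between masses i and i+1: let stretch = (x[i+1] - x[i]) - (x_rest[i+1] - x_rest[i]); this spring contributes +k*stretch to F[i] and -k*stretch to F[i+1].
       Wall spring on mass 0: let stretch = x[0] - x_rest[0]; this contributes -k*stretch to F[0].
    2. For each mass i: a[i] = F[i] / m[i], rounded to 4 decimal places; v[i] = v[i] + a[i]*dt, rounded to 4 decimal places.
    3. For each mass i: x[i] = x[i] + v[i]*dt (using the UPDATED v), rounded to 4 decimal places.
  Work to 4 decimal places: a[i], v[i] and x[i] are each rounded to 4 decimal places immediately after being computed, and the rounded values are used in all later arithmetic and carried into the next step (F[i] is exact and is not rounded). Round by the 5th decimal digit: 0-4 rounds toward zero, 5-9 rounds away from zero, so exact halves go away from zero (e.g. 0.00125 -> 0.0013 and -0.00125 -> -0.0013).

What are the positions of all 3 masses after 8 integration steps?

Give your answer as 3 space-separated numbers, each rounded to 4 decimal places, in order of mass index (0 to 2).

Step 0: x=[2.0000 9.0000 13.0000] v=[0.0000 0.0000 0.0000]
Step 1: x=[7.0000 6.0000 13.0000] v=[10.0000 -6.0000 0.0000]
Step 2: x=[4.0000 11.0000 10.0000] v=[-6.0000 10.0000 -6.0000]
Step 3: x=[4.0000 8.0000 12.0000] v=[0.0000 -6.0000 4.0000]
Step 4: x=[4.0000 5.0000 14.0000] v=[0.0000 -6.0000 4.0000]
Step 5: x=[1.0000 10.0000 11.0000] v=[-6.0000 10.0000 -6.0000]
Step 6: x=[6.0000 7.0000 11.0000] v=[10.0000 -6.0000 0.0000]
Step 7: x=[6.0000 7.0000 11.0000] v=[0.0000 0.0000 0.0000]
Step 8: x=[1.0000 10.0000 11.0000] v=[-10.0000 6.0000 0.0000]

Answer: 1.0000 10.0000 11.0000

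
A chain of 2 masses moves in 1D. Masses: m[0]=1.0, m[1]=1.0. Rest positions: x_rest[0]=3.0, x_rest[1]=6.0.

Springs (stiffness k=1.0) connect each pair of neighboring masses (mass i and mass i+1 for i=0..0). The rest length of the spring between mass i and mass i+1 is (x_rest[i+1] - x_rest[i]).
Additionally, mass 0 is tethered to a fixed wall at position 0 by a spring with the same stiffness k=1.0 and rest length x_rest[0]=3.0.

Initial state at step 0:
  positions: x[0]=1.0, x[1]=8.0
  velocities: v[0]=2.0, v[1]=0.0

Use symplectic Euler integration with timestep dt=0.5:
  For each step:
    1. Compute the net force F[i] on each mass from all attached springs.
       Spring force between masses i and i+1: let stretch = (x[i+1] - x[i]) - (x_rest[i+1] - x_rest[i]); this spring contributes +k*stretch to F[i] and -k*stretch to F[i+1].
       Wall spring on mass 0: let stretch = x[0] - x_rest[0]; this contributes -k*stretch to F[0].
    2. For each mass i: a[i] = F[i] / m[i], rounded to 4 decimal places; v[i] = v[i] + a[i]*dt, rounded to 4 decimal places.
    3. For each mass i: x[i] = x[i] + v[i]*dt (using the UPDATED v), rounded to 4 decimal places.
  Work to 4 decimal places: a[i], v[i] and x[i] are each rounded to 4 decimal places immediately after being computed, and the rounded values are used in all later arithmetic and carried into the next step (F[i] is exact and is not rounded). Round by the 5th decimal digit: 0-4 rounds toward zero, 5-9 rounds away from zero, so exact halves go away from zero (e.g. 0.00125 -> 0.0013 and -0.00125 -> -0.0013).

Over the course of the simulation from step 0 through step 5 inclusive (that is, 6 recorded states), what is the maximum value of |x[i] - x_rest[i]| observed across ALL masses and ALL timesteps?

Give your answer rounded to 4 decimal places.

Answer: 3.9688

Derivation:
Step 0: x=[1.0000 8.0000] v=[2.0000 0.0000]
Step 1: x=[3.5000 7.0000] v=[5.0000 -2.0000]
Step 2: x=[6.0000 5.8750] v=[5.0000 -2.2500]
Step 3: x=[6.9688 5.5313] v=[1.9375 -0.6875]
Step 4: x=[5.8360 6.2970] v=[-2.2657 1.5313]
Step 5: x=[3.3594 7.6974] v=[-4.9532 2.8008]
Max displacement = 3.9688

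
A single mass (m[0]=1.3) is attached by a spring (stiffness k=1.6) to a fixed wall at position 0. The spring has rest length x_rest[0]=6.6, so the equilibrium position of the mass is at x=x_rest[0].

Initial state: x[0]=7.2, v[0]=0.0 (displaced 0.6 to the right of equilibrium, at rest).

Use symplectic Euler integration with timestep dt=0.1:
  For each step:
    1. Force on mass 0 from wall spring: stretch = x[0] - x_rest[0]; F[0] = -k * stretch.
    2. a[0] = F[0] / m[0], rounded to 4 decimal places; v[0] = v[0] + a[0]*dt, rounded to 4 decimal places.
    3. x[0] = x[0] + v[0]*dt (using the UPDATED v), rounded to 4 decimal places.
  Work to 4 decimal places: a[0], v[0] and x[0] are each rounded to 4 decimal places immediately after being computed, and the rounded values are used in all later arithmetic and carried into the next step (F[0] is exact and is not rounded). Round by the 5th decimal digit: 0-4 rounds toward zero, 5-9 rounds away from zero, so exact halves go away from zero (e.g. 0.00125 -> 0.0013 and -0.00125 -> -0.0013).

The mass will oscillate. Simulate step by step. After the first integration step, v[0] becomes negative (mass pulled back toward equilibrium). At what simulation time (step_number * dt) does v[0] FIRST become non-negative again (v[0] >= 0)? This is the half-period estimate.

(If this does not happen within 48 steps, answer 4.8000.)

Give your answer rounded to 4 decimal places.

Step 0: x=[7.2000] v=[0.0000]
Step 1: x=[7.1926] v=[-0.0739]
Step 2: x=[7.1779] v=[-0.1468]
Step 3: x=[7.1561] v=[-0.2179]
Step 4: x=[7.1275] v=[-0.2863]
Step 5: x=[7.0924] v=[-0.3512]
Step 6: x=[7.0512] v=[-0.4118]
Step 7: x=[7.0045] v=[-0.4673]
Step 8: x=[6.9528] v=[-0.5171]
Step 9: x=[6.8968] v=[-0.5605]
Step 10: x=[6.8371] v=[-0.5970]
Step 11: x=[6.7745] v=[-0.6262]
Step 12: x=[6.7097] v=[-0.6477]
Step 13: x=[6.6436] v=[-0.6612]
Step 14: x=[6.5769] v=[-0.6666]
Step 15: x=[6.5105] v=[-0.6638]
Step 16: x=[6.4452] v=[-0.6528]
Step 17: x=[6.3818] v=[-0.6338]
Step 18: x=[6.3211] v=[-0.6069]
Step 19: x=[6.2638] v=[-0.5726]
Step 20: x=[6.2107] v=[-0.5312]
Step 21: x=[6.1624] v=[-0.4833]
Step 22: x=[6.1195] v=[-0.4294]
Step 23: x=[6.0825] v=[-0.3703]
Step 24: x=[6.0518] v=[-0.3066]
Step 25: x=[6.0279] v=[-0.2391]
Step 26: x=[6.0110] v=[-0.1687]
Step 27: x=[6.0014] v=[-0.0962]
Step 28: x=[5.9992] v=[-0.0225]
Step 29: x=[6.0043] v=[0.0514]
First v>=0 after going negative at step 29, time=2.9000

Answer: 2.9000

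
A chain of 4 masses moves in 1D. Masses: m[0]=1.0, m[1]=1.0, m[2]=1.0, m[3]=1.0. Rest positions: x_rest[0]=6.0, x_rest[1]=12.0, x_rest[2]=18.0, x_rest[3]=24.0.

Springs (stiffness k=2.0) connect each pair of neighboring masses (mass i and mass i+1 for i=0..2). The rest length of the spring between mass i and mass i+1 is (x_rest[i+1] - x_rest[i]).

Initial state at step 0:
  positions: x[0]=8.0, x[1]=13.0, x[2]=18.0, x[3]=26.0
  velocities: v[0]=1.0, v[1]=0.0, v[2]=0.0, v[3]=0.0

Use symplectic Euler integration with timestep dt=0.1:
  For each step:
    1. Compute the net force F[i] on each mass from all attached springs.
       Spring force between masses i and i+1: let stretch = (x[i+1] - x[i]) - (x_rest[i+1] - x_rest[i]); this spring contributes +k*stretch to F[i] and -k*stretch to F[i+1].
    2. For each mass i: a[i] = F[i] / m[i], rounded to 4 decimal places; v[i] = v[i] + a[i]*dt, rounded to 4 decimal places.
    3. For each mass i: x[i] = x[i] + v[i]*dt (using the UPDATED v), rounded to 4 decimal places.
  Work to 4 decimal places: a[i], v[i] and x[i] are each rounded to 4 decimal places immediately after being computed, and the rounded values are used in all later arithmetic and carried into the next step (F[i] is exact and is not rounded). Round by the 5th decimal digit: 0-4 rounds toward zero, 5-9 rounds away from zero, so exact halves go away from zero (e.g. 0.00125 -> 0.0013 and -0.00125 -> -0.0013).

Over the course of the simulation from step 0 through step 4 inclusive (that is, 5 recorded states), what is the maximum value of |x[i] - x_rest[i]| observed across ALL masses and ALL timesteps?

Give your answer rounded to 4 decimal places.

Step 0: x=[8.0000 13.0000 18.0000 26.0000] v=[1.0000 0.0000 0.0000 0.0000]
Step 1: x=[8.0800 13.0000 18.0600 25.9600] v=[0.8000 0.0000 0.6000 -0.4000]
Step 2: x=[8.1384 13.0028 18.1768 25.8820] v=[0.5840 0.0280 1.1680 -0.7800]
Step 3: x=[8.1741 13.0118 18.3442 25.7699] v=[0.3569 0.0899 1.6742 -1.1210]
Step 4: x=[8.1865 13.0307 18.5535 25.6293] v=[0.1244 0.1888 2.0929 -1.4061]
Max displacement = 2.1865

Answer: 2.1865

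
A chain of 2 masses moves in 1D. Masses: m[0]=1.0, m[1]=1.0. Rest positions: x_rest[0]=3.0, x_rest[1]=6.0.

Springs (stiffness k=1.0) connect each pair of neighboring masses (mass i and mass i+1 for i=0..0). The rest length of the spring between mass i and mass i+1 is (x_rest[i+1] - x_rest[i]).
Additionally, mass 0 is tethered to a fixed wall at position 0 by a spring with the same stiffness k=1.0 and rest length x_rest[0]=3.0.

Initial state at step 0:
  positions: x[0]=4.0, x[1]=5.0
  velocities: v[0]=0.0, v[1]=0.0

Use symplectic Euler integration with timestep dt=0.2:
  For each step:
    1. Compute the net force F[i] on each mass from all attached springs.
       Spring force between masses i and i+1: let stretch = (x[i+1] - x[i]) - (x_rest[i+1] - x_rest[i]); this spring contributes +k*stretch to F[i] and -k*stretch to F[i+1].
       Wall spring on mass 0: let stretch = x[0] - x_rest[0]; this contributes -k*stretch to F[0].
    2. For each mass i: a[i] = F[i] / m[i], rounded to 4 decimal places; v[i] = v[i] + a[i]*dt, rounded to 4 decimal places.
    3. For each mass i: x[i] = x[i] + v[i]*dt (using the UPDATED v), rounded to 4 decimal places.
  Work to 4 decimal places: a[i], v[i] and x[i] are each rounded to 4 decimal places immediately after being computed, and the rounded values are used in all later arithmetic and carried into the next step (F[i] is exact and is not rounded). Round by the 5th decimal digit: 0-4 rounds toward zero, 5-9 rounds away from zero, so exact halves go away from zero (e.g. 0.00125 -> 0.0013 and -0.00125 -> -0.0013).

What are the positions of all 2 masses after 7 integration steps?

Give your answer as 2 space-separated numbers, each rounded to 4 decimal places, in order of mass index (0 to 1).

Step 0: x=[4.0000 5.0000] v=[0.0000 0.0000]
Step 1: x=[3.8800 5.0800] v=[-0.6000 0.4000]
Step 2: x=[3.6528 5.2320] v=[-1.1360 0.7600]
Step 3: x=[3.3427 5.4408] v=[-1.5507 1.0442]
Step 4: x=[2.9828 5.6857] v=[-1.7996 1.2246]
Step 5: x=[2.6117 5.9425] v=[-1.8556 1.2840]
Step 6: x=[2.2693 6.1861] v=[-1.7118 1.2178]
Step 7: x=[1.9928 6.3930] v=[-1.3823 1.0344]

Answer: 1.9928 6.3930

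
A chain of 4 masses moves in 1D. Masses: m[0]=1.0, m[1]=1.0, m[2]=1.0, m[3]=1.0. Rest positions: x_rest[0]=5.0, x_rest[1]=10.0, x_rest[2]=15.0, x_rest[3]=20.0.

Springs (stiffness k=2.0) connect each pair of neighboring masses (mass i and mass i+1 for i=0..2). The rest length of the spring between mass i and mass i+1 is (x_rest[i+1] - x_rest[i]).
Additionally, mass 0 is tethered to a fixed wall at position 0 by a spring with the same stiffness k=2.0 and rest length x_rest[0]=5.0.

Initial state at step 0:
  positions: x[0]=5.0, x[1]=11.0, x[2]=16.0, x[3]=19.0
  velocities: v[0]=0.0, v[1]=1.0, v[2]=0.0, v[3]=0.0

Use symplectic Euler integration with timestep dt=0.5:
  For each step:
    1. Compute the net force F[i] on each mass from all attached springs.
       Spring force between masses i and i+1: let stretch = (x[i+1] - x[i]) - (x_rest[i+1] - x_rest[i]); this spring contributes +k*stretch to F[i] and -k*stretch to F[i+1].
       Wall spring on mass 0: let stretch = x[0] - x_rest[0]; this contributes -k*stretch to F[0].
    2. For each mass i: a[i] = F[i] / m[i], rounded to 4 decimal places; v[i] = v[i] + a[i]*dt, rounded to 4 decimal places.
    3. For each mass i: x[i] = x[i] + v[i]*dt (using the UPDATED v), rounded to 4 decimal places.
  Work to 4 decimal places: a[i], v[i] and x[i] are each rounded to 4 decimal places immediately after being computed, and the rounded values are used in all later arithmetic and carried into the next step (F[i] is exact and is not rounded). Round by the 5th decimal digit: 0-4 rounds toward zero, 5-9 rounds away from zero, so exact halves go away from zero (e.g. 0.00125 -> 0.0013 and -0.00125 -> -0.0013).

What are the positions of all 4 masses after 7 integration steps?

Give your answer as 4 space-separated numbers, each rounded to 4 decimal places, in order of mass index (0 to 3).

Step 0: x=[5.0000 11.0000 16.0000 19.0000] v=[0.0000 1.0000 0.0000 0.0000]
Step 1: x=[5.5000 11.0000 15.0000 20.0000] v=[1.0000 0.0000 -2.0000 2.0000]
Step 2: x=[6.0000 10.2500 14.5000 21.0000] v=[1.0000 -1.5000 -1.0000 2.0000]
Step 3: x=[5.6250 9.5000 15.1250 21.2500] v=[-0.7500 -1.5000 1.2500 0.5000]
Step 4: x=[4.3750 9.6250 16.0000 20.9375] v=[-2.5000 0.2500 1.7500 -0.6250]
Step 5: x=[3.5625 10.3125 16.1563 20.6563] v=[-1.6250 1.3750 0.3125 -0.5625]
Step 6: x=[4.3438 10.5469 15.6407 20.6251] v=[1.5625 0.4688 -1.0313 -0.0625]
Step 7: x=[6.0547 10.2267 15.0704 20.6017] v=[3.4218 -0.6405 -1.1407 -0.0469]

Answer: 6.0547 10.2267 15.0704 20.6017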